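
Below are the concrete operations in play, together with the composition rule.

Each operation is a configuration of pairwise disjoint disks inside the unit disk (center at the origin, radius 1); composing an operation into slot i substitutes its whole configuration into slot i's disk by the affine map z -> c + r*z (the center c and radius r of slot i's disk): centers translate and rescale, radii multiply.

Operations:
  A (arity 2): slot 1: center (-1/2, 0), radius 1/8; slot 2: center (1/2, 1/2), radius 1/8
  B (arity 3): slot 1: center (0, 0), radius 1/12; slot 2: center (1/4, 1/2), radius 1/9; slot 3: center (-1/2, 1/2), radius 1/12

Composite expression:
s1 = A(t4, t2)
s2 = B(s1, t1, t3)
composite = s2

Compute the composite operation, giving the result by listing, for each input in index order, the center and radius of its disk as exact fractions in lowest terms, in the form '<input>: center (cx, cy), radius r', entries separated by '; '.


t1: center (1/4, 1/2), radius 1/9; t2: center (1/24, 1/24), radius 1/96; t3: center (-1/2, 1/2), radius 1/12; t4: center (-1/24, 0), radius 1/96

Nesting under B composes maps z -> c + r*z down each t-path.
input t4: composing its 2 substitution steps yields center (-1/24, 0), radius 1/96
input t2: composing its 2 substitution steps yields center (1/24, 1/24), radius 1/96
input t1: composing its 1 substitution step yields center (1/4, 1/2), radius 1/9
input t3: composing its 1 substitution step yields center (-1/2, 1/2), radius 1/12


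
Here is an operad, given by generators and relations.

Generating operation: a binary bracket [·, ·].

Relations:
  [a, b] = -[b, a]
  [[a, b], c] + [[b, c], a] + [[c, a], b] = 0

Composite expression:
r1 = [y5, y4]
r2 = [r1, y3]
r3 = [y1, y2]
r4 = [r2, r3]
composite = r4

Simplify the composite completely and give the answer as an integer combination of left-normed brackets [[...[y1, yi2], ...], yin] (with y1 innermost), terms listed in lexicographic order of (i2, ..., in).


Skip Jacobi rewriting: expand, keep y1-initial words, read off terms.
Composite bracket: [[[y5, y4], y3], [y1, y2]]
Expanding via [a, b] = ab - ba: 16 signed words (2^4 = 16).
Coefficients come from the y1-initial words:
  word y1y2y3y4y5 has sign -1, contributing -[[[[y1, y2], y3], y4], y5]
  word y1y2y3y5y4 has sign +1, contributing +[[[[y1, y2], y3], y5], y4]
  word y1y2y4y5y3 has sign +1, contributing +[[[[y1, y2], y4], y5], y3]
  word y1y2y5y4y3 has sign -1, contributing -[[[[y1, y2], y5], y4], y3]

-[[[[y1, y2], y3], y4], y5] + [[[[y1, y2], y3], y5], y4] + [[[[y1, y2], y4], y5], y3] - [[[[y1, y2], y5], y4], y3]


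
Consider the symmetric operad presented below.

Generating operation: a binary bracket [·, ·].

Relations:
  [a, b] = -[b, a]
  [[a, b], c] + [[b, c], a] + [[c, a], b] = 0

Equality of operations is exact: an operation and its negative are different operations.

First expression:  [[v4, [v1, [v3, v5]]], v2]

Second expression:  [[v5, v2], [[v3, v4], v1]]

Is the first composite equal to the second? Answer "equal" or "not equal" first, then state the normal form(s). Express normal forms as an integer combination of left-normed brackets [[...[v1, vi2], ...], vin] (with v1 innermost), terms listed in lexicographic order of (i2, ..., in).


not equal; first: -[[[[v1, v3], v5], v4], v2] + [[[[v1, v5], v3], v4], v2]; second: -[[[[v1, v3], v4], v2], v5] + [[[[v1, v3], v4], v5], v2] + [[[[v1, v4], v3], v2], v5] - [[[[v1, v4], v3], v5], v2]


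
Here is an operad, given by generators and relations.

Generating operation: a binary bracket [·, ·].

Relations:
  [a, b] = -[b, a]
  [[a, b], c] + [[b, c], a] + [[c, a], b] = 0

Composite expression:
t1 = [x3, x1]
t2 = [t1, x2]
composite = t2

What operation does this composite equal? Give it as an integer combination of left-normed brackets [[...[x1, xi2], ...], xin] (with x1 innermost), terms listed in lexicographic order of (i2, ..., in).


-[[x1, x3], x2]

Antisymmetry and Jacobi reduce to x1-anchored left-normed brackets.
Composite bracket: [[x3, x1], x2]
The bracket unfolds into 4 signed words via [a, b] = ab - ba (2^2 = 4).
Keep just the words that open with x1:
  the word x1x3x2 carries sign -1 and contributes -[[x1, x3], x2]


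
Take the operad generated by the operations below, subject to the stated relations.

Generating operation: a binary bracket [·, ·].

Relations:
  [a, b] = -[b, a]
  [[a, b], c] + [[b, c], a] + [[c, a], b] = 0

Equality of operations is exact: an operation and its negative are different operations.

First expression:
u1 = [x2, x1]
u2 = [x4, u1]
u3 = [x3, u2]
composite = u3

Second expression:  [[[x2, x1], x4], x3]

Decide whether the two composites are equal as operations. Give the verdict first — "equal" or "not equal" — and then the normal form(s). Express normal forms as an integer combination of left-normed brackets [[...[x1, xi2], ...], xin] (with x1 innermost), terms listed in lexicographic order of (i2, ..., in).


equal — both sides give -[[[x1, x2], x4], x3]


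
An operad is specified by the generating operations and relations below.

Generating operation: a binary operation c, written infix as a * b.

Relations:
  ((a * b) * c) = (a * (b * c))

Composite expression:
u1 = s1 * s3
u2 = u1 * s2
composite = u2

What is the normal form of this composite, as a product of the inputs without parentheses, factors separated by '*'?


s1 * s3 * s2

Key point: c is associative — brackets drop, the s-order remains.
(s1 * s3) spells out as s1 * s3
((s1 * s3) * s2) spells out as s1 * s3 * s2


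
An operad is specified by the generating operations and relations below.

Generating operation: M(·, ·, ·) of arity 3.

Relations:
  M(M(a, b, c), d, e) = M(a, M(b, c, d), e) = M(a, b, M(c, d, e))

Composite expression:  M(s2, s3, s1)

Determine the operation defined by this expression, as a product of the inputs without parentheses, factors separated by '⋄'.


s2 ⋄ s3 ⋄ s1

Every regrouping of M is equal, so read the s-inputs in written order.
M(s2, s3, s1) linearizes to s2 ⋄ s3 ⋄ s1


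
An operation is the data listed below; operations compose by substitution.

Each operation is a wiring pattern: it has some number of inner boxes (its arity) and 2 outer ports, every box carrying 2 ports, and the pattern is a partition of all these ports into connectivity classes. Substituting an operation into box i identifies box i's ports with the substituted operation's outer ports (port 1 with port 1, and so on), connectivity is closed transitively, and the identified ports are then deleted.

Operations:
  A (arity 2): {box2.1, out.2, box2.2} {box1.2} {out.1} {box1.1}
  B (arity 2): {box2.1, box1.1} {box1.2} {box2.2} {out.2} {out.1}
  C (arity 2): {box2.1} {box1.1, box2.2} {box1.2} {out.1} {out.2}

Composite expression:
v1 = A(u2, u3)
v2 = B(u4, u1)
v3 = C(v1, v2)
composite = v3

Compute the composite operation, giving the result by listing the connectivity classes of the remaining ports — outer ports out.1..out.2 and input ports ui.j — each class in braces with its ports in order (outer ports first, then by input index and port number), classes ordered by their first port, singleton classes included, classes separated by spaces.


{out.1} {out.2} {u1.1, u4.1} {u1.2} {u2.1} {u2.2} {u3.1, u3.2} {u4.2}


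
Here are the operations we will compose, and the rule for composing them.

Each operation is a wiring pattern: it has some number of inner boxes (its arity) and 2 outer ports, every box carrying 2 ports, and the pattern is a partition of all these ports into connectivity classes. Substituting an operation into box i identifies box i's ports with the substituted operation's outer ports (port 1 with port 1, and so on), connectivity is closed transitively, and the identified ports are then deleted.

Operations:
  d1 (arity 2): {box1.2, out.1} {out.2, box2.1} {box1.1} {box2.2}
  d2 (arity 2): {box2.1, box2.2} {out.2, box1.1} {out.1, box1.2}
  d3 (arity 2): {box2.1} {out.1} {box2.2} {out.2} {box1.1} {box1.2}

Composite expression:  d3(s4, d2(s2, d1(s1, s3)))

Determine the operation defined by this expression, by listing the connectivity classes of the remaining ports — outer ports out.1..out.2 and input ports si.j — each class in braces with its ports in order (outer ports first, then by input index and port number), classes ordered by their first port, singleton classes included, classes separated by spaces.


{out.1} {out.2} {s1.1} {s1.2, s3.1} {s2.1} {s2.2} {s3.2} {s4.1} {s4.2}

Two ports join when wires chain via d3-identified ports.
d1 over (s1, s3) gives {out.1, s1.2} {out.2, s3.1} {s1.1} {s3.2}, out.j being that stage's outer ports
d2 over (s2, s1, s3) gives {out.1, s2.2} {out.2, s2.1} {s1.1} {s1.2, s3.1} {s3.2}, out.j being that stage's outer ports
d3 over (s4, s2, s1, s3) gives {out.1} {out.2} {s1.1} {s1.2, s3.1} {s2.1} {s2.2} {s3.2} {s4.1} {s4.2}, out.j being that stage's outer ports


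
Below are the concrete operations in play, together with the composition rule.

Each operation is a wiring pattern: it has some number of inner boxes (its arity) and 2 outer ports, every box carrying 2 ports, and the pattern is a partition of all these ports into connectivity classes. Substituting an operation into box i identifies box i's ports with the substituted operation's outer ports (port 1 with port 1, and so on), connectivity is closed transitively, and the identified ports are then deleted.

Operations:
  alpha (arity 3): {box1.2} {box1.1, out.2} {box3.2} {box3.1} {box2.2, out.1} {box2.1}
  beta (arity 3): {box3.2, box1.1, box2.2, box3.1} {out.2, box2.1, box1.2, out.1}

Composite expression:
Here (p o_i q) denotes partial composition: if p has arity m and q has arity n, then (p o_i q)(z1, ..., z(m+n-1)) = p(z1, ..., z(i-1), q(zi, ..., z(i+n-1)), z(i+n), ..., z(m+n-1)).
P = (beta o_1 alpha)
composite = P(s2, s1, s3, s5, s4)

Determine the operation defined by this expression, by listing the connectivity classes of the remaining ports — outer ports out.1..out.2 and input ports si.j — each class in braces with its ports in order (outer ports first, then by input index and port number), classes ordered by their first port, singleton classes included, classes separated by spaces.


{out.1, out.2, s2.1, s5.1} {s1.1} {s1.2, s4.1, s4.2, s5.2} {s2.2} {s3.1} {s3.2}

Two ports join when wires chain via beta-identified ports.
after alpha, the pattern on (s2, s1, s3) reads {out.1, s1.2} {out.2, s2.1} {s1.1} {s2.2} {s3.1} {s3.2} (out.j = its outer ports)
after beta, the pattern on (s2, s1, s3, s5, s4) reads {out.1, out.2, s2.1, s5.1} {s1.1} {s1.2, s4.1, s4.2, s5.2} {s2.2} {s3.1} {s3.2} (out.j = its outer ports)


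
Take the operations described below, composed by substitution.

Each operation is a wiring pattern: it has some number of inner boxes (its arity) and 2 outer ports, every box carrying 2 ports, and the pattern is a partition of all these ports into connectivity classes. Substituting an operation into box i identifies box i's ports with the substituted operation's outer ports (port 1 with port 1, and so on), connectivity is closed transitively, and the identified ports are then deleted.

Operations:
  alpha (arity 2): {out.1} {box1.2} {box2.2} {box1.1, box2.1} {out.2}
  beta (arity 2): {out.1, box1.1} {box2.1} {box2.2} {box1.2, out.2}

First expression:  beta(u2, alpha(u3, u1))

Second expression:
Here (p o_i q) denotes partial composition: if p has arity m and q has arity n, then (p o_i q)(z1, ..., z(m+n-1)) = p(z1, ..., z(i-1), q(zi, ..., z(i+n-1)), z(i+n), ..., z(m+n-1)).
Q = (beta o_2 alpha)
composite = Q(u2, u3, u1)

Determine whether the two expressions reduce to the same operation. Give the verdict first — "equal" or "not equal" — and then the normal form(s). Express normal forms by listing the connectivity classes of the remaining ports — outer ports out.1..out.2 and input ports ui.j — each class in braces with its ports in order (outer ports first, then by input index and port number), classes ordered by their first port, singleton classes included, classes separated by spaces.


equal — both sides give {out.1, u2.1} {out.2, u2.2} {u1.1, u3.1} {u1.2} {u3.2}


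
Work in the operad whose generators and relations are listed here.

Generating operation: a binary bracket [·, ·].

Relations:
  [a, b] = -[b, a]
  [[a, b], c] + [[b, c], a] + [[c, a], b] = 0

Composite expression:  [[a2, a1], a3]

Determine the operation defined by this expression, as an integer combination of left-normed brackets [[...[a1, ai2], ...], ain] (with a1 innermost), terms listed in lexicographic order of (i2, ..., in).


-[[a1, a2], a3]

Left-normed coefficients sit on the a1-initial expansion words.
Composite bracket: [[a2, a1], a3]
Under [a, b] = ab - ba we get 4 signed associative words (2^2 = 4).
Only words starting with a1 matter:
  the word a1a2a3 carries sign -1 and contributes -[[a1, a2], a3]


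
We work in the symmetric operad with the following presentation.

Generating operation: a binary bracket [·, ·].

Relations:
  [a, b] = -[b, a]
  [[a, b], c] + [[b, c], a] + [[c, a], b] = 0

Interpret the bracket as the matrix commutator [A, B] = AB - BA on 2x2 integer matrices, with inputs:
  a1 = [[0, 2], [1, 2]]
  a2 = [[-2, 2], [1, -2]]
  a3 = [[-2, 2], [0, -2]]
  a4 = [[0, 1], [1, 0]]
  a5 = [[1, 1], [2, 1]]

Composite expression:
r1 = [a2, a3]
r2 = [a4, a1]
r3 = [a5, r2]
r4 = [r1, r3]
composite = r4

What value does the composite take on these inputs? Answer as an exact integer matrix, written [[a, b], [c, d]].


[[0, -8], [-16, 0]]

[a2, a3] = [[-2, 0], [0, 2]]
[a4, a1] = [[-1, 2], [-2, 1]]
[a5, [a4, a1]] = [[-6, 2], [-4, 6]]
[[a2, a3], [a5, [a4, a1]]] = [[0, -8], [-16, 0]]


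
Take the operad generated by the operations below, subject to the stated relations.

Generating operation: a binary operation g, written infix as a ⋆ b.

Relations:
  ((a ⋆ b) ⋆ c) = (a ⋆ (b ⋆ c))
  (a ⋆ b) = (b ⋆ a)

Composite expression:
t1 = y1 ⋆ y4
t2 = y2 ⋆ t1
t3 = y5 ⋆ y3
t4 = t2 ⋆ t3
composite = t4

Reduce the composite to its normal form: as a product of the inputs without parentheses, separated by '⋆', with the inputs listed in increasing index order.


y1 ⋆ y2 ⋆ y3 ⋆ y4 ⋆ y5

With g associative and commutative, the y-input set is all that matters.
(y1 ⋆ y4) spells out as y1 ⋆ y4
(y2 ⋆ (y1 ⋆ y4)) spells out as y2 ⋆ y1 ⋆ y4
(y5 ⋆ y3) spells out as y5 ⋆ y3
((y2 ⋆ (y1 ⋆ y4)) ⋆ (y5 ⋆ y3)) spells out as y2 ⋆ y1 ⋆ y4 ⋆ y5 ⋆ y3
commutativity sorts the factors: y1 ⋆ y2 ⋆ y3 ⋆ y4 ⋆ y5


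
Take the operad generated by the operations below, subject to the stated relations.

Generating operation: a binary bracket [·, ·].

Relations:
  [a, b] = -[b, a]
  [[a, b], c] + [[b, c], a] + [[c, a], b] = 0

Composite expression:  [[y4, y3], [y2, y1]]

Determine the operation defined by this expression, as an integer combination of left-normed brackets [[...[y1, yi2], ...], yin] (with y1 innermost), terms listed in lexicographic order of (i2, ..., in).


-[[[y1, y2], y3], y4] + [[[y1, y2], y4], y3]

Expand each bracket as ab - ba; the y1-initial words give the coefficients.
Composite bracket: [[y4, y3], [y2, y1]]
Under [a, b] = ab - ba we get 8 signed associative words (2^3 = 8).
Keep just the words that open with y1:
  sign of y1y2y3y4 is -1, so it contributes -[[[y1, y2], y3], y4]
  sign of y1y2y4y3 is +1, so it contributes +[[[y1, y2], y4], y3]


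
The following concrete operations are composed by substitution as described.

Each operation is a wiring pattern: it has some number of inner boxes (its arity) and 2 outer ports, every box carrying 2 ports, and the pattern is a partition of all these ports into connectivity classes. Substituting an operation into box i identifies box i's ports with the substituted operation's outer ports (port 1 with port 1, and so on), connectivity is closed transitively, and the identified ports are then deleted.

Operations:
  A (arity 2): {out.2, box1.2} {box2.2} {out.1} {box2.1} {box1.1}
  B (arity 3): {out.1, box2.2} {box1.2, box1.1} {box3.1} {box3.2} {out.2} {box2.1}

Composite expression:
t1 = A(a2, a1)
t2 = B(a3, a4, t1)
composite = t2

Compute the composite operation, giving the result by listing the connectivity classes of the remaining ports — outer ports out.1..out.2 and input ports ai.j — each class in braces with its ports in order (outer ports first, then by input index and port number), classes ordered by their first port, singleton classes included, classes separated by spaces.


{out.1, a4.2} {out.2} {a1.1} {a1.2} {a2.1} {a2.2} {a3.1, a3.2} {a4.1}

Connectivity passes through glued B-boundaries; trace each wire chain.
the subtree at A composes to {out.1} {out.2, a2.2} {a1.1} {a1.2} {a2.1} on (a2, a1); out.j = own outer ports
the subtree at B composes to {out.1, a4.2} {out.2} {a1.1} {a1.2} {a2.1} {a2.2} {a3.1, a3.2} {a4.1} on (a3, a4, a2, a1); out.j = own outer ports


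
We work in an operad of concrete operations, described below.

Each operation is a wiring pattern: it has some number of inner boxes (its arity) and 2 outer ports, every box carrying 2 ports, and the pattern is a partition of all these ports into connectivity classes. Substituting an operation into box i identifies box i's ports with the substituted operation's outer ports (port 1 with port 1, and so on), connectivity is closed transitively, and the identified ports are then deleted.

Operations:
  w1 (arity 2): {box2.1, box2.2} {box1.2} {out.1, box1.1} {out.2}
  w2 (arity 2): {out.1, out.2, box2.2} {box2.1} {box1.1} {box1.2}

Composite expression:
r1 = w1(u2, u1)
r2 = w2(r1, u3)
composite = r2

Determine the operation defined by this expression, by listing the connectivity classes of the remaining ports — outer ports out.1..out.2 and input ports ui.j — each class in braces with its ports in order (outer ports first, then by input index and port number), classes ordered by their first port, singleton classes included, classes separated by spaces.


{out.1, out.2, u3.2} {u1.1, u1.2} {u2.1} {u2.2} {u3.1}

Treat the ports identified at w2 as solder joints: merge, then drop.
composing w1 on (u2, u1), with out.j its own outer ports: {out.1, u2.1} {out.2} {u1.1, u1.2} {u2.2}
composing w2 on (u2, u1, u3), with out.j its own outer ports: {out.1, out.2, u3.2} {u1.1, u1.2} {u2.1} {u2.2} {u3.1}


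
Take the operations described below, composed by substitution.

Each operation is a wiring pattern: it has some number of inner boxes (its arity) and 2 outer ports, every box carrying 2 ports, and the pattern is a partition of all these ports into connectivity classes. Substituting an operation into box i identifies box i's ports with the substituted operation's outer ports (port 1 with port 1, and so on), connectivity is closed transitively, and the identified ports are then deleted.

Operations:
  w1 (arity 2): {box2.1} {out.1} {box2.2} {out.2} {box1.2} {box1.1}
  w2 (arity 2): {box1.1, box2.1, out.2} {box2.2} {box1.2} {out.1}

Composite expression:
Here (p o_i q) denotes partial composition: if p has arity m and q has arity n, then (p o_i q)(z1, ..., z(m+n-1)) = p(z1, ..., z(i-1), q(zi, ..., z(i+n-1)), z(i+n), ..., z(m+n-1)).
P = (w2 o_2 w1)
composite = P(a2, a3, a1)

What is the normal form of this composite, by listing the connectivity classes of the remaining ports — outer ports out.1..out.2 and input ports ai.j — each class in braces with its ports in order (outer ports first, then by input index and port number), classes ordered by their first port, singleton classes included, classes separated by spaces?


Reachability decides: close wires over w2-identified ports.
w1 over (a3, a1) gives {out.1} {out.2} {a1.1} {a1.2} {a3.1} {a3.2}, out.j being that stage's outer ports
w2 over (a2, a3, a1) gives {out.1} {out.2, a2.1} {a1.1} {a1.2} {a2.2} {a3.1} {a3.2}, out.j being that stage's outer ports

{out.1} {out.2, a2.1} {a1.1} {a1.2} {a2.2} {a3.1} {a3.2}


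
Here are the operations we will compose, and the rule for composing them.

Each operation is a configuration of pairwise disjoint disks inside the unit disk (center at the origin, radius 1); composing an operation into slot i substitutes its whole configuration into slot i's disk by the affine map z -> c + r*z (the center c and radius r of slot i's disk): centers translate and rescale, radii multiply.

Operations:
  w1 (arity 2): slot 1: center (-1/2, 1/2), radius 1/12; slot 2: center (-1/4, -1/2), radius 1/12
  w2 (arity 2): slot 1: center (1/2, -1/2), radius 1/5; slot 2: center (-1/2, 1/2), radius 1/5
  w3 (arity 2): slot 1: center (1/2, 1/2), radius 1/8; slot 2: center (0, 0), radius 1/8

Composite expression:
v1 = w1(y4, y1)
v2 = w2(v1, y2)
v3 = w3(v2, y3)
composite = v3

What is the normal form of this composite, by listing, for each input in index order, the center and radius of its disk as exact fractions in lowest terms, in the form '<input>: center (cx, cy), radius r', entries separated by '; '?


y1: center (89/160, 17/40), radius 1/480; y2: center (7/16, 9/16), radius 1/40; y3: center (0, 0), radius 1/8; y4: center (11/20, 9/20), radius 1/480


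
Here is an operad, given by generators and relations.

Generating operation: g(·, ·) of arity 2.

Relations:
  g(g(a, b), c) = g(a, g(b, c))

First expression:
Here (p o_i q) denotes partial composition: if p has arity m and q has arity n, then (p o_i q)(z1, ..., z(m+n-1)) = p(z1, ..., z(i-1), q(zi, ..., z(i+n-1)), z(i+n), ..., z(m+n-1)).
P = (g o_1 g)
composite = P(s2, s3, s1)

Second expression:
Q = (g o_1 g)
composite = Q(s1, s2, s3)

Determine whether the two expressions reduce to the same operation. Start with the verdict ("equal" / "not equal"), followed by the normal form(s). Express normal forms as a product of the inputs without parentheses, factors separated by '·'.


not equal: they reduce to s2 · s3 · s1 and s1 · s2 · s3


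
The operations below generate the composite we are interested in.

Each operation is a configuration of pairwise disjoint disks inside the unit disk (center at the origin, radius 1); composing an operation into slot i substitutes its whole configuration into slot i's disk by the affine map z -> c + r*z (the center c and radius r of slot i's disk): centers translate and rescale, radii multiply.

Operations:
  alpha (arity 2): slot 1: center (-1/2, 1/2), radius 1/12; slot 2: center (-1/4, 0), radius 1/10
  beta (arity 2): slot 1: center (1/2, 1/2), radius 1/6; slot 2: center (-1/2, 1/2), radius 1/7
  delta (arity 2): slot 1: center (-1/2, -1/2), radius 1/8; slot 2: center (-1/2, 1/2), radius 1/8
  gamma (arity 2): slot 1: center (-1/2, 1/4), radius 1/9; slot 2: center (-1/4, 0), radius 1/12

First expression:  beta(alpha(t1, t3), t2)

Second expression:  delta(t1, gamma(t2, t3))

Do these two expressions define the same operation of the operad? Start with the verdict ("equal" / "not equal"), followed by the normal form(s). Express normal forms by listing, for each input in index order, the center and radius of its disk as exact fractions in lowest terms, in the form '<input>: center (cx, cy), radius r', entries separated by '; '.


In normal form, the first expression is t1: center (5/12, 7/12), radius 1/72; t2: center (-1/2, 1/2), radius 1/7; t3: center (11/24, 1/2), radius 1/60
In normal form, the second expression is t1: center (-1/2, -1/2), radius 1/8; t2: center (-9/16, 17/32), radius 1/72; t3: center (-17/32, 1/2), radius 1/96
Different reductions; not equal.

not equal — first t1: center (5/12, 7/12), radius 1/72; t2: center (-1/2, 1/2), radius 1/7; t3: center (11/24, 1/2), radius 1/60, second t1: center (-1/2, -1/2), radius 1/8; t2: center (-9/16, 17/32), radius 1/72; t3: center (-17/32, 1/2), radius 1/96


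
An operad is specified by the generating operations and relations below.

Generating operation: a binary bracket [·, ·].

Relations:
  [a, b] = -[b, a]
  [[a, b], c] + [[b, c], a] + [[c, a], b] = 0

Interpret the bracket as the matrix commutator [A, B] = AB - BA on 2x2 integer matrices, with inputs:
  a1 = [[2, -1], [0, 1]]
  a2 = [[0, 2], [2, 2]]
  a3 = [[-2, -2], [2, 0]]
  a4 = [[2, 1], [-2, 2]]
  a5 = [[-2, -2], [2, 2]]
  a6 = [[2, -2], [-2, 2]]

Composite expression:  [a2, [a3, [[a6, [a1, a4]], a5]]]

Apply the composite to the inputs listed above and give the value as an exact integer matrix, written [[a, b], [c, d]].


[[320, 800], [-480, -320]]

[a1, a4] = [[2, 1], [2, -2]]
[a6, [a1, a4]] = [[-2, 8], [-8, 2]]
[[a6, [a1, a4]], a5] = [[0, 40], [40, 0]]
[a3, [[a6, [a1, a4]], a5]] = [[-160, -80], [80, 160]]
[a2, [a3, [[a6, [a1, a4]], a5]]] = [[320, 800], [-480, -320]]


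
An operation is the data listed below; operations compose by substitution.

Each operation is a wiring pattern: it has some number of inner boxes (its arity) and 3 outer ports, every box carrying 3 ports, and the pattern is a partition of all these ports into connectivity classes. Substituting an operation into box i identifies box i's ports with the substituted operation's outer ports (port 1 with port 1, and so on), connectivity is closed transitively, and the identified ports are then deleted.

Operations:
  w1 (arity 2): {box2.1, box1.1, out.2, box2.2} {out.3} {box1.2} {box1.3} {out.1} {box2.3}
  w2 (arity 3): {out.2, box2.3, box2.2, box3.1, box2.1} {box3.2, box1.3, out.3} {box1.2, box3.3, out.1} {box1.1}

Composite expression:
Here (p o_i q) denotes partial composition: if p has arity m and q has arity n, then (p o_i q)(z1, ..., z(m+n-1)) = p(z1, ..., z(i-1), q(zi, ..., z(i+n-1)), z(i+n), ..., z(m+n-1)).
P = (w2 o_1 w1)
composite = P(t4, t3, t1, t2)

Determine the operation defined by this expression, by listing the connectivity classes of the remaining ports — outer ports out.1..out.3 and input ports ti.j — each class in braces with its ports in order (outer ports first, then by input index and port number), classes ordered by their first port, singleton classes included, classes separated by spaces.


{out.1, t2.3, t3.1, t3.2, t4.1} {out.2, t1.1, t1.2, t1.3, t2.1} {out.3, t2.2} {t3.3} {t4.2} {t4.3}

Reachability decides: close wires over w2-identified ports.
the subtree at w1 composes to {out.1} {out.2, t3.1, t3.2, t4.1} {out.3} {t3.3} {t4.2} {t4.3} on (t4, t3); out.j = own outer ports
the subtree at w2 composes to {out.1, t2.3, t3.1, t3.2, t4.1} {out.2, t1.1, t1.2, t1.3, t2.1} {out.3, t2.2} {t3.3} {t4.2} {t4.3} on (t4, t3, t1, t2); out.j = own outer ports


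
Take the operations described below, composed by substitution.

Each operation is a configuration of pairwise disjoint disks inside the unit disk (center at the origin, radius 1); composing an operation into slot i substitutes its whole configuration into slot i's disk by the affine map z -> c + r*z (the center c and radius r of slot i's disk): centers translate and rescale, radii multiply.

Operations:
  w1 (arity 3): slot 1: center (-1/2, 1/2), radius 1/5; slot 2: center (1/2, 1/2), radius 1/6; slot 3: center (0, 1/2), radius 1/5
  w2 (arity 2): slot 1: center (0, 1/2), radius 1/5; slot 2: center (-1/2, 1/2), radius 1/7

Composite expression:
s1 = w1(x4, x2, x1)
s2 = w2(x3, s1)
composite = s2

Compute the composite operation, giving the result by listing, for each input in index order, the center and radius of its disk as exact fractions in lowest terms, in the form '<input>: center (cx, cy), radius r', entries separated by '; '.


x1: center (-1/2, 4/7), radius 1/35; x2: center (-3/7, 4/7), radius 1/42; x3: center (0, 1/2), radius 1/5; x4: center (-4/7, 4/7), radius 1/35


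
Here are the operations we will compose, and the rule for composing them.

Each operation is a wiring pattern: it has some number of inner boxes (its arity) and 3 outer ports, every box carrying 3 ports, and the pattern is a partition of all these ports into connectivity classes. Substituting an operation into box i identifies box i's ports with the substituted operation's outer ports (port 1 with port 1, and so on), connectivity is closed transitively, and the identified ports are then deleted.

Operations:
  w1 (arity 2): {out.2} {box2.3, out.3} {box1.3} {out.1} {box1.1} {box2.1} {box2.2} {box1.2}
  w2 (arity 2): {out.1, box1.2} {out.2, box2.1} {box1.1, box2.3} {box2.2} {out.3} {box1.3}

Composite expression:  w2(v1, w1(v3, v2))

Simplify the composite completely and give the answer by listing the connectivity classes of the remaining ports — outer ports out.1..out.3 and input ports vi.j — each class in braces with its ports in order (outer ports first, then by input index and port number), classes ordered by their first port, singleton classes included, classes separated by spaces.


Two ports join when wires chain via w2-identified ports.
stage w1: inputs (v3, v2), connectivity {out.1} {out.2} {out.3, v2.3} {v2.1} {v2.2} {v3.1} {v3.2} {v3.3}, out.j its boundary
stage w2: inputs (v1, v3, v2), connectivity {out.1, v1.2} {out.2} {out.3} {v1.1, v2.3} {v1.3} {v2.1} {v2.2} {v3.1} {v3.2} {v3.3}, out.j its boundary

{out.1, v1.2} {out.2} {out.3} {v1.1, v2.3} {v1.3} {v2.1} {v2.2} {v3.1} {v3.2} {v3.3}


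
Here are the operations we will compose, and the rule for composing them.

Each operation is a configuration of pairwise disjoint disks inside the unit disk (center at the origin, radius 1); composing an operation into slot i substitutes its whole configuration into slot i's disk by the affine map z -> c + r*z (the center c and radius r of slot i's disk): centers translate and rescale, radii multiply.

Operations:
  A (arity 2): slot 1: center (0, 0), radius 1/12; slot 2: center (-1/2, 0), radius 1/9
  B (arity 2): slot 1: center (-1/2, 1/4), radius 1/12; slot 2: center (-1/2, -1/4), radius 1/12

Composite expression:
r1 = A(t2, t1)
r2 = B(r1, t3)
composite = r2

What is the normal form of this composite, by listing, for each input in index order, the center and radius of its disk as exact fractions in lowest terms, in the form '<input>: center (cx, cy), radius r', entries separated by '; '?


t1: center (-13/24, 1/4), radius 1/108; t2: center (-1/2, 1/4), radius 1/144; t3: center (-1/2, -1/4), radius 1/12

Nesting under B composes maps z -> c + r*z down each t-path.
t2: after 2 affine steps, its disk has center (-1/2, 1/4), radius 1/144
t1: after 2 affine steps, its disk has center (-13/24, 1/4), radius 1/108
t3: after 1 affine step, its disk has center (-1/2, -1/4), radius 1/12


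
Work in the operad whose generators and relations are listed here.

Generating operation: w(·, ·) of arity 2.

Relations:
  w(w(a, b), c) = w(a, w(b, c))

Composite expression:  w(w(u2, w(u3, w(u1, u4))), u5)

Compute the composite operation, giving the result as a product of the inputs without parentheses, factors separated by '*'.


u2 * u3 * u1 * u4 * u5


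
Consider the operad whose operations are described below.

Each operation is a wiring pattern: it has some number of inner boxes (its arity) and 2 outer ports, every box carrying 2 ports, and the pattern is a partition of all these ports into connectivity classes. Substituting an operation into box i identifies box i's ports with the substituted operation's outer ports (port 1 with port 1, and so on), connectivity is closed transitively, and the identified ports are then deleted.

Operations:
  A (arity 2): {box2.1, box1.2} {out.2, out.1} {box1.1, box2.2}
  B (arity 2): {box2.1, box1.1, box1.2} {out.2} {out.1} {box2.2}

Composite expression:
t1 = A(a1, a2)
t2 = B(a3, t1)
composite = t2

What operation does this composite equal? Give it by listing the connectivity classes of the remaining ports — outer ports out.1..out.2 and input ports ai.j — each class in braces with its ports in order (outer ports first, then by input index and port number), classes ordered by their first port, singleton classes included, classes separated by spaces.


After gluing at B, chains via deleted ports link the a-ports.
composing A on (a1, a2), with out.j its own outer ports: {out.1, out.2} {a1.1, a2.2} {a1.2, a2.1}
composing B on (a3, a1, a2), with out.j its own outer ports: {out.1} {out.2} {a1.1, a2.2} {a1.2, a2.1} {a3.1, a3.2}

{out.1} {out.2} {a1.1, a2.2} {a1.2, a2.1} {a3.1, a3.2}


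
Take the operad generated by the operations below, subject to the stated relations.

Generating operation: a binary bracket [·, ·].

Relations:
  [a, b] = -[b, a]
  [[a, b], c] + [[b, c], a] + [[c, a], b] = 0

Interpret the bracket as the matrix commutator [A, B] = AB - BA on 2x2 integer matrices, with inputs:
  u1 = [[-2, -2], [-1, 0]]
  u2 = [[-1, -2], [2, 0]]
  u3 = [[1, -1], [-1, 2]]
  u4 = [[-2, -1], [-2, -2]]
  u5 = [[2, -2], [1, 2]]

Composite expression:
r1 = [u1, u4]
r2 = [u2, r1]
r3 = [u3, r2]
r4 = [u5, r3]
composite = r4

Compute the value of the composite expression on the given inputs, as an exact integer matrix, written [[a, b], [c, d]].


[[2, 8], [4, -2]]

[u1, u4] = [[3, 2], [-4, -3]]
[u2, [u1, u4]] = [[4, 10], [8, -4]]
[u3, [u2, [u1, u4]]] = [[2, -2], [0, -2]]
[u5, [u3, [u2, [u1, u4]]]] = [[2, 8], [4, -2]]


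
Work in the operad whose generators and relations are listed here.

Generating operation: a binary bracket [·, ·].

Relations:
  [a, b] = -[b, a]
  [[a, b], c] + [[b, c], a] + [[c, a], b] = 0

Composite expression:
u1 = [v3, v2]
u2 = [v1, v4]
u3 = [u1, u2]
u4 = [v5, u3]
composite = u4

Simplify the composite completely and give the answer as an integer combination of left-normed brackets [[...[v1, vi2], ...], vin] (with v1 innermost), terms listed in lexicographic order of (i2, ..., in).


-[[[[v1, v4], v2], v3], v5] + [[[[v1, v4], v3], v2], v5]

Skip Jacobi rewriting: expand, keep v1-initial words, read off terms.
Composite bracket: [v5, [[v3, v2], [v1, v4]]]
Expanding via [a, b] = ab - ba: 16 signed words (2^4 = 16).
Keep just the words that open with v1:
  word v1v4v2v3v5 has sign -1, contributing -[[[[v1, v4], v2], v3], v5]
  word v1v4v3v2v5 has sign +1, contributing +[[[[v1, v4], v3], v2], v5]


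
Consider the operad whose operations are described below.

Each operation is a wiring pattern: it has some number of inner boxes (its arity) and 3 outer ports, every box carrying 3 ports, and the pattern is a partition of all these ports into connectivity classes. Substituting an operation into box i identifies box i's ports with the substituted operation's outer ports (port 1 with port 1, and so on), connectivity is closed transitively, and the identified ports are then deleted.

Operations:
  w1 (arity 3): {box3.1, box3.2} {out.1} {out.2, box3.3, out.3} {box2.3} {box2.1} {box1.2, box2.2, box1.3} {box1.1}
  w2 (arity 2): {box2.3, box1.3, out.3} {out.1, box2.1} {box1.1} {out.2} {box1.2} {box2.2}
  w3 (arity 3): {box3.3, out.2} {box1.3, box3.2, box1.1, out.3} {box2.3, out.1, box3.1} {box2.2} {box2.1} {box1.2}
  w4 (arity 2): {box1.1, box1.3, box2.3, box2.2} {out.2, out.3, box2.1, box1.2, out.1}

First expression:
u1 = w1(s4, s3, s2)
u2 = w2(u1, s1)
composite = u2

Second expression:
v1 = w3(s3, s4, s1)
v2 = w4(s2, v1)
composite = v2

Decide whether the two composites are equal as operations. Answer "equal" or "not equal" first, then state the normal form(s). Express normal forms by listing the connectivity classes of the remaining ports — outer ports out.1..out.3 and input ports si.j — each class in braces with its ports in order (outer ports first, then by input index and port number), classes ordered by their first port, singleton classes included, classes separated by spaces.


not equal — first {out.1, s1.1} {out.2} {out.3, s1.3, s2.3} {s1.2} {s2.1, s2.2} {s3.1} {s3.2, s4.2, s4.3} {s3.3} {s4.1}, second {out.1, out.2, out.3, s1.1, s2.2, s4.3} {s1.2, s1.3, s2.1, s2.3, s3.1, s3.3} {s3.2} {s4.1} {s4.2}


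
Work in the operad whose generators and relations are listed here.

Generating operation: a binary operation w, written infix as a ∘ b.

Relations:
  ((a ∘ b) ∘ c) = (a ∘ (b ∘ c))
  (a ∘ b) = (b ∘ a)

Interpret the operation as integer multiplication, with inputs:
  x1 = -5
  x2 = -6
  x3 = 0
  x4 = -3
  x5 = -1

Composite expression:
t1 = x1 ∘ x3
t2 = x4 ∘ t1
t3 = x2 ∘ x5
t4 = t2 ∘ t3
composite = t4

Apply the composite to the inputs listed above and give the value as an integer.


(x1 ∘ x3) = 0
(x4 ∘ (x1 ∘ x3)) = 0
(x2 ∘ x5) = 6
((x4 ∘ (x1 ∘ x3)) ∘ (x2 ∘ x5)) = 0

0


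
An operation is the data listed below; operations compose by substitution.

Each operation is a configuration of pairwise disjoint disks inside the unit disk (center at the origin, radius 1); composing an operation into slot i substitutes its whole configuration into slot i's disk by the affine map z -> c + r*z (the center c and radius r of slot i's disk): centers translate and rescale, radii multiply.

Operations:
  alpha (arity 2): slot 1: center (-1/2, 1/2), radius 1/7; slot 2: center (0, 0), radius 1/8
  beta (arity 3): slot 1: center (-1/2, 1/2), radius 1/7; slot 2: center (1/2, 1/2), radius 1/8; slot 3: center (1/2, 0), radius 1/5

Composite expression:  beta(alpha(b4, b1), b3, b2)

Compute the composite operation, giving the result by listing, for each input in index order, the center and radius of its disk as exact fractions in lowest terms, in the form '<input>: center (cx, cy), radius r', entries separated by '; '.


Only the slot chain above each b matters under beta; compose those maps.
tracing b4 down its 2-map path: center (-4/7, 4/7), radius 1/49
tracing b1 down its 2-map path: center (-1/2, 1/2), radius 1/56
tracing b3 down its 1-map path: center (1/2, 1/2), radius 1/8
tracing b2 down its 1-map path: center (1/2, 0), radius 1/5

b1: center (-1/2, 1/2), radius 1/56; b2: center (1/2, 0), radius 1/5; b3: center (1/2, 1/2), radius 1/8; b4: center (-4/7, 4/7), radius 1/49


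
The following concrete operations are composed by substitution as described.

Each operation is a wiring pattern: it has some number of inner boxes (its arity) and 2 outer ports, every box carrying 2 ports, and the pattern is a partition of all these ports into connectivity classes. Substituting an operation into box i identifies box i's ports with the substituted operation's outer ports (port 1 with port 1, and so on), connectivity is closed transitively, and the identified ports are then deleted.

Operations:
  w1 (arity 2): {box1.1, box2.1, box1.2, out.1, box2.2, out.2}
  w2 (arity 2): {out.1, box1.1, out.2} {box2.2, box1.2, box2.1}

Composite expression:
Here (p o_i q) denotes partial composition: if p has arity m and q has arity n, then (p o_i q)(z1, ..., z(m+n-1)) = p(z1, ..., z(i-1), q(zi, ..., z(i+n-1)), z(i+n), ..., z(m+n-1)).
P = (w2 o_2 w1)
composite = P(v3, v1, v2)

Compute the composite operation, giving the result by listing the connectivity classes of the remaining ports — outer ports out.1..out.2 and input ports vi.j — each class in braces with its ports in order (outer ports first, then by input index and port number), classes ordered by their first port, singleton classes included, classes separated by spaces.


{out.1, out.2, v3.1} {v1.1, v1.2, v2.1, v2.2, v3.2}

Reachability decides: close wires over w2-identified ports.
after w1, the pattern on (v1, v2) reads {out.1, out.2, v1.1, v1.2, v2.1, v2.2} (out.j = its outer ports)
after w2, the pattern on (v3, v1, v2) reads {out.1, out.2, v3.1} {v1.1, v1.2, v2.1, v2.2, v3.2} (out.j = its outer ports)


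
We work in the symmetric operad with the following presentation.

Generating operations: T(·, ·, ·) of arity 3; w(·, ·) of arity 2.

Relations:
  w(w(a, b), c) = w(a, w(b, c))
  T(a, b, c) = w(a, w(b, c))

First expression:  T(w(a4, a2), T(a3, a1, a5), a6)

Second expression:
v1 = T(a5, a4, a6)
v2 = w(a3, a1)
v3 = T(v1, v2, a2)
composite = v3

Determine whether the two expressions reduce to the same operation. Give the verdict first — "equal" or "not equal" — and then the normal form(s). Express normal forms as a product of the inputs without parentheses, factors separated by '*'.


not equal; the first gives a4 * a2 * a3 * a1 * a5 * a6 and the second a5 * a4 * a6 * a3 * a1 * a2

The first expression reduces to a4 * a2 * a3 * a1 * a5 * a6
The second expression reduces to a5 * a4 * a6 * a3 * a1 * a2
Distinct normal forms: not equal.


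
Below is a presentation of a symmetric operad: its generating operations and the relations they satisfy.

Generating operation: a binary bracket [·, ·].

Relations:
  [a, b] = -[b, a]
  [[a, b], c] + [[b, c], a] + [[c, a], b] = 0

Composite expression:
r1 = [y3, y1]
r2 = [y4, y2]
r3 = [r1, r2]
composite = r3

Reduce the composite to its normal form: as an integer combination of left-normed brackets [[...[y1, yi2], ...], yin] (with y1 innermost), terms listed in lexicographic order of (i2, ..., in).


[[[y1, y3], y2], y4] - [[[y1, y3], y4], y2]

Expand each bracket as ab - ba; the y1-initial words give the coefficients.
Composite bracket: [[y3, y1], [y4, y2]]
The bracket unfolds into 8 signed words via [a, b] = ab - ba (2^3 = 8).
Keep just the words that open with y1:
  y1y3y2y4 appears with sign +1, giving the term +[[[y1, y3], y2], y4]
  y1y3y4y2 appears with sign -1, giving the term -[[[y1, y3], y4], y2]
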